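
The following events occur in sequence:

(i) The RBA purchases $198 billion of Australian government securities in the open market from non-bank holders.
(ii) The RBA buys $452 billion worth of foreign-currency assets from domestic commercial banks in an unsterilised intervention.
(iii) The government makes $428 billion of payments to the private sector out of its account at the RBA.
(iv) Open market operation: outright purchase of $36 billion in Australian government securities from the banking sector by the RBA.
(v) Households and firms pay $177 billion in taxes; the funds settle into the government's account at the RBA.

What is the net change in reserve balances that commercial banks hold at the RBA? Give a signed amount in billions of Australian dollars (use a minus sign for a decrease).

+$937 billion

RBA balance sheet:
  Assets:      Securities +$234B, Foreign assets +$452B
  Liabilities: Bank reserves +$937B, Government deposits −$251B
So the change in reserve balances that commercial banks hold at the RBA is +$937 billion.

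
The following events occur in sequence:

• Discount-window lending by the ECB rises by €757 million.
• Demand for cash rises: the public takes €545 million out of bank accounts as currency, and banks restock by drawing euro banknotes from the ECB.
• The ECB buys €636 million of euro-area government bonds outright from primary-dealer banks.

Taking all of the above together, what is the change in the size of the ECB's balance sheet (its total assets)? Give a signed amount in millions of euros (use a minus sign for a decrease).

Discount-window loan €757 million: an ECB asset is acquired → +€757M.
Currency withdrawal €545 million: only the composition of liabilities changes → 0.
OMO purchase (from banks) €636 million: an ECB asset is acquired → +€636M.
Net: 757 + 0 + 636 = +€1393 million.

+€1393 million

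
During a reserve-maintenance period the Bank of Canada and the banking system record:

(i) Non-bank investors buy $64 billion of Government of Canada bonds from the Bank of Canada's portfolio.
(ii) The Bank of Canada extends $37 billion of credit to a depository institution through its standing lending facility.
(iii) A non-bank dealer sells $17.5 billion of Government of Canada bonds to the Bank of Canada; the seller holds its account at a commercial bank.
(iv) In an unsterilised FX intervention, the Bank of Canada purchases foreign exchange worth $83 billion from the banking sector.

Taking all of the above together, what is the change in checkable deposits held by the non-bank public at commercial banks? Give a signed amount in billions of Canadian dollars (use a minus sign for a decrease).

Asset sale (to non-banks) $64 billion: non-bank counterparties' bank balances fall → −$64B.
Discount-window loan $37 billion: the counterparty is a bank, so public deposits are unchanged → 0.
Asset purchase (from non-banks) $17.5 billion: non-bank counterparties' bank balances rise → +$17.5B.
FX purchase $83 billion: the counterparty is a bank, so public deposits are unchanged → 0.
Net: −64 + 0 + 17.5 + 0 = -$46.5 billion.

-$46.5 billion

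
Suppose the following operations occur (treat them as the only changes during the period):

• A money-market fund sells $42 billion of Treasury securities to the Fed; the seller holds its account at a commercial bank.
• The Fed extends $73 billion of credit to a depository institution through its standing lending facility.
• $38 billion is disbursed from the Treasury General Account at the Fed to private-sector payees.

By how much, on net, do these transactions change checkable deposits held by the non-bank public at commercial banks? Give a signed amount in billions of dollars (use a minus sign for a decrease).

Asset purchase (from non-banks) $42 billion: non-bank counterparties' bank balances rise → +$42B.
Discount-window loan $73 billion: the counterparty is a bank, so public deposits are unchanged → 0.
Government spending $38 billion: non-bank counterparties' bank balances rise → +$38B.
Net: 42 + 0 + 38 = +$80 billion.

+$80 billion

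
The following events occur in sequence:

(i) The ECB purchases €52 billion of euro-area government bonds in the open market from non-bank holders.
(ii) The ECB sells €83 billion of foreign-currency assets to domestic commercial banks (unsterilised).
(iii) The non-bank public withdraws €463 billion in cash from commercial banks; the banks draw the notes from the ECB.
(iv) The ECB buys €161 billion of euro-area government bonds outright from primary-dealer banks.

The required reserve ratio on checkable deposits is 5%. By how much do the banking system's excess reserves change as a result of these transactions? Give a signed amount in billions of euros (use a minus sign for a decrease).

-€312.45 billion

Asset purchase (from non-banks) €52 billion: reserves +€52B, deposits +€52B.
FX sale €83 billion: reserves −€83B, deposits 0.
Currency withdrawal €463 billion: reserves −€463B, deposits −€463B.
OMO purchase (from banks) €161 billion: reserves +€161B, deposits 0.
Totals: Δreserves = −€333B, Δdeposits = −€411B.
Δrequired reserves = 5% × −€411B = −€20.55B.
Δexcess reserves = Δreserves − Δrequired = −€333B − (−€20.55B) = -€312.45 billion.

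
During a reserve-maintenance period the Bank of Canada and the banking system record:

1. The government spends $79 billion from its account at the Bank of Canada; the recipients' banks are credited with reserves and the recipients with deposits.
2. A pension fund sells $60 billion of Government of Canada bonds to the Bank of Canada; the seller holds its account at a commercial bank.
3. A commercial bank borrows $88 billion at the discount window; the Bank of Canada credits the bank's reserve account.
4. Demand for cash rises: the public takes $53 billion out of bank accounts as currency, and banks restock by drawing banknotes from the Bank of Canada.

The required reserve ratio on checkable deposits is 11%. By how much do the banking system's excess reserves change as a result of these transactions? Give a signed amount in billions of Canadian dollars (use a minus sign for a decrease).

Government spending $79 billion: reserves +$79B, deposits +$79B.
Asset purchase (from non-banks) $60 billion: reserves +$60B, deposits +$60B.
Discount-window loan $88 billion: reserves +$88B, deposits 0.
Currency withdrawal $53 billion: reserves −$53B, deposits −$53B.
Totals: Δreserves = +$174B, Δdeposits = +$86B.
Δrequired reserves = 11% × +$86B = +$9.46B.
Δexcess reserves = Δreserves − Δrequired = +$174B − (+$9.46B) = +$164.54 billion.

+$164.54 billion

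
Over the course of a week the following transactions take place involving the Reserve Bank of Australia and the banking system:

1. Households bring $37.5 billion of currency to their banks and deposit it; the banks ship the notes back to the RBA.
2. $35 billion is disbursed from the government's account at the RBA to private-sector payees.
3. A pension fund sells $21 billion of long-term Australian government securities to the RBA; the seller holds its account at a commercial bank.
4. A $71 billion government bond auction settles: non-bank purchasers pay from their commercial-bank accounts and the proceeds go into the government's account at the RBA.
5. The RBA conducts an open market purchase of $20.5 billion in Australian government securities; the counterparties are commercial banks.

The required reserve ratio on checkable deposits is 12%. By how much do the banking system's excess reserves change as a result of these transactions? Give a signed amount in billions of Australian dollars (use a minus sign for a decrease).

Currency deposit $37.5 billion: reserves +$37.5B, deposits +$37.5B.
Government spending $35 billion: reserves +$35B, deposits +$35B.
Asset purchase (from non-banks) $21 billion: reserves +$21B, deposits +$21B.
Government account inflow $71 billion: reserves −$71B, deposits −$71B.
OMO purchase (from banks) $20.5 billion: reserves +$20.5B, deposits 0.
Totals: Δreserves = +$43B, Δdeposits = +$22.5B.
Δrequired reserves = 12% × +$22.5B = +$2.7B.
Δexcess reserves = Δreserves − Δrequired = +$43B − (+$2.7B) = +$40.3 billion.

+$40.3 billion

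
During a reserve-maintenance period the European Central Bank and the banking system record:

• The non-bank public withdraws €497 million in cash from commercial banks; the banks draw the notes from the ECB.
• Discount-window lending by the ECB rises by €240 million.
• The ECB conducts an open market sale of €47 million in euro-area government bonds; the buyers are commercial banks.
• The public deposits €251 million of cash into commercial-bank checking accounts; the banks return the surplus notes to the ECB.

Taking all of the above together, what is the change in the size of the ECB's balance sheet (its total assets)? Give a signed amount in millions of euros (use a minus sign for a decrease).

+€193 million

Currency withdrawal €497 million: only the composition of liabilities changes → 0.
Discount-window loan €240 million: an ECB asset is acquired → +€240M.
OMO sale (to banks) €47 million: an ECB asset is shed → −€47M.
Currency deposit €251 million: only the composition of liabilities changes → 0.
Net: 0 + 240 − 47 + 0 = +€193 million.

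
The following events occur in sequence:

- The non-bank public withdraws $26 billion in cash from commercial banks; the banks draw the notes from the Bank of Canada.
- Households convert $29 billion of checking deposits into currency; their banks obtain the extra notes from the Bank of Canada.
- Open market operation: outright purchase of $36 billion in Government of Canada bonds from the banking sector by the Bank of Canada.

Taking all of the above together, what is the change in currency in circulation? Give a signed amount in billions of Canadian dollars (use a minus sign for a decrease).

+$55 billion

Currency withdrawal $26 billion: notes leave the central bank → +$26B.
Currency withdrawal $29 billion: notes leave the central bank → +$29B.
OMO purchase (from banks) $36 billion: no currency enters or leaves circulation → 0.
Net: 26 + 29 + 0 = +$55 billion.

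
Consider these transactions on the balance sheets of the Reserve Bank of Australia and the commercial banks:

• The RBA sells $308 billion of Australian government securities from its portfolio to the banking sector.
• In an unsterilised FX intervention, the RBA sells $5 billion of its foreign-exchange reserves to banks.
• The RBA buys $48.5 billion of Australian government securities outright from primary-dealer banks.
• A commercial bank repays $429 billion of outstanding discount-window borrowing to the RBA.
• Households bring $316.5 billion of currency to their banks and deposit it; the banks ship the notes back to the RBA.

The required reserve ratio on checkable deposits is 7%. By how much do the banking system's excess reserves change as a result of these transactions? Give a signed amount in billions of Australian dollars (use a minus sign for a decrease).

-$399.155 billion

OMO sale (to banks) $308 billion: reserves −$308B, deposits 0.
FX sale $5 billion: reserves −$5B, deposits 0.
OMO purchase (from banks) $48.5 billion: reserves +$48.5B, deposits 0.
Discount-window repayment $429 billion: reserves −$429B, deposits 0.
Currency deposit $316.5 billion: reserves +$316.5B, deposits +$316.5B.
Totals: Δreserves = −$377B, Δdeposits = +$316.5B.
Δrequired reserves = 7% × +$316.5B = +$22.155B.
Δexcess reserves = Δreserves − Δrequired = −$377B − (+$22.155B) = -$399.155 billion.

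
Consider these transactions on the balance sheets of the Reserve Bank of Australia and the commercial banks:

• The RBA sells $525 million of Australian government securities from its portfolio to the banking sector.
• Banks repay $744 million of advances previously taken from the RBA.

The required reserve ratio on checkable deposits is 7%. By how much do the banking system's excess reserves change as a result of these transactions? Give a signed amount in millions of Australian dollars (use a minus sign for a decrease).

OMO sale (to banks) $525 million: reserves −$525M, deposits 0.
Discount-window repayment $744 million: reserves −$744M, deposits 0.
Totals: Δreserves = −$1269M, Δdeposits = 0.
Δrequired reserves = 7% × 0 = 0.
Δexcess reserves = Δreserves − Δrequired = −$1269M − (0) = -$1269 million.

-$1269 million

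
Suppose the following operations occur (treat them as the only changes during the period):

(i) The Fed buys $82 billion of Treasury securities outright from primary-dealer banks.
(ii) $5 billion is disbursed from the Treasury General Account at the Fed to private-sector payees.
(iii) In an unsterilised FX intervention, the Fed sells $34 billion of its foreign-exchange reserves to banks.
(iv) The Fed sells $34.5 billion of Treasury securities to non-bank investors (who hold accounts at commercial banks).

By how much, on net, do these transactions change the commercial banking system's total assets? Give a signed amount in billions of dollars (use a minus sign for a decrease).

OMO purchase (from banks) $82 billion: just an asset swap on bank balance sheets → 0.
Government spending $5 billion: bank balance sheets expand → +$5B.
FX sale $34 billion: just an asset swap on bank balance sheets → 0.
Asset sale (to non-banks) $34.5 billion: bank balance sheets shrink → −$34.5B.
Net: 0 + 5 + 0 − 34.5 = -$29.5 billion.

-$29.5 billion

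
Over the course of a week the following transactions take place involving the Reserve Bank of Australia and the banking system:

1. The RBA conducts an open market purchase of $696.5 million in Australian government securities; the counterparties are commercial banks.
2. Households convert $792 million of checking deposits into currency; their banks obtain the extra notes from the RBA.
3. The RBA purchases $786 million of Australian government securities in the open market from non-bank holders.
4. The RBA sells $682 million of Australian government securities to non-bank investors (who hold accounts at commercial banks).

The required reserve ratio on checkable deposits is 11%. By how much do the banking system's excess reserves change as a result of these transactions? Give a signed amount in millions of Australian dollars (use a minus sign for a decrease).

+$84.18 million

OMO purchase (from banks) $696.5 million: reserves +$696.5M, deposits 0.
Currency withdrawal $792 million: reserves −$792M, deposits −$792M.
Asset purchase (from non-banks) $786 million: reserves +$786M, deposits +$786M.
Asset sale (to non-banks) $682 million: reserves −$682M, deposits −$682M.
Totals: Δreserves = +$8.5M, Δdeposits = −$688M.
Δrequired reserves = 11% × −$688M = −$75.68M.
Δexcess reserves = Δreserves − Δrequired = +$8.5M − (−$75.68M) = +$84.18 million.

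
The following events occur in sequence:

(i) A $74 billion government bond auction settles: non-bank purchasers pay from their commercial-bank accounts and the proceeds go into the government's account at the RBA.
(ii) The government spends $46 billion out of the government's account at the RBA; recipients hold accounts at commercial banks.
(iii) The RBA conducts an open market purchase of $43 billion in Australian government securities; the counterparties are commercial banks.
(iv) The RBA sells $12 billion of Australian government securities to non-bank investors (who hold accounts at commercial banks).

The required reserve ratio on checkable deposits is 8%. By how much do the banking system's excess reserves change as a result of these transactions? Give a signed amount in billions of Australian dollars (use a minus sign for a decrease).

Government account inflow $74 billion: reserves −$74B, deposits −$74B.
Government spending $46 billion: reserves +$46B, deposits +$46B.
OMO purchase (from banks) $43 billion: reserves +$43B, deposits 0.
Asset sale (to non-banks) $12 billion: reserves −$12B, deposits −$12B.
Totals: Δreserves = +$3B, Δdeposits = −$40B.
Δrequired reserves = 8% × −$40B = −$3.2B.
Δexcess reserves = Δreserves − Δrequired = +$3B − (−$3.2B) = +$6.2 billion.

+$6.2 billion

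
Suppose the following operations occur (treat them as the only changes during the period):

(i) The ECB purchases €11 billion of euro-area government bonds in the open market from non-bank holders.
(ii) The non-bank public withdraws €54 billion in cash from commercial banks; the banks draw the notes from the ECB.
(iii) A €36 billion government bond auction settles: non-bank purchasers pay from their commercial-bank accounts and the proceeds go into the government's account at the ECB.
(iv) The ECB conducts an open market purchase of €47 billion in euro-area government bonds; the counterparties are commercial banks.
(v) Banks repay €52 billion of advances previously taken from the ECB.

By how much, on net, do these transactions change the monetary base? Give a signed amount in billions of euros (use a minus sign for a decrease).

-€30 billion

ECB balance sheet:
  Assets:      Securities +€58B, Loans to banks −€52B
  Liabilities: Bank reserves −€84B, Currency in circulation +€54B, Government deposits +€36B
Commercial banking system:
  Assets:      Reserves at CB −€84B, Securities −€47B
  Liabilities: Checkable deposits −€79B, Borrowings from CB −€52B
Monetary base = currency + reserves: +€54B + (−€84B) = -€30 billion.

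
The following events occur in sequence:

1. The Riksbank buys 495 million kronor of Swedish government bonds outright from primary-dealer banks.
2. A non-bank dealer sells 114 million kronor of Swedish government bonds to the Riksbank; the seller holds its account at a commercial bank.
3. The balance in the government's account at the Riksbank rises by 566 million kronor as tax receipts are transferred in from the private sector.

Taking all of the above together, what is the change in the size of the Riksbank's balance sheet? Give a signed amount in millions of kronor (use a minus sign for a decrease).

OMO purchase (from banks) 495 million kronor: a Riksbank asset is acquired → +495M.
Asset purchase (from non-banks) 114 million kronor: a Riksbank asset is acquired → +114M.
Government account inflow 566 million kronor: only the composition of liabilities changes → 0.
Net: 495 + 114 + 0 = +609 million.

+609 million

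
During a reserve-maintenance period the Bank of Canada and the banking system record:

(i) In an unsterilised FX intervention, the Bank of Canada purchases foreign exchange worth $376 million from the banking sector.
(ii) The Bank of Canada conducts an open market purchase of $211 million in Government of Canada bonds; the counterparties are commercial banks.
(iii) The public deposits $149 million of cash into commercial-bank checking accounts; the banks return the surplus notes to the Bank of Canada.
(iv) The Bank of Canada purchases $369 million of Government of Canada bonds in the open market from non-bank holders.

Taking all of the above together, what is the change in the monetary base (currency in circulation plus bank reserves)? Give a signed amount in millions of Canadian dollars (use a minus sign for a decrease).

Bank of Canada balance sheet:
  Assets:      Securities +$580M, Foreign assets +$376M
  Liabilities: Bank reserves +$1105M, Currency in circulation −$149M
Commercial banking system:
  Assets:      Reserves at CB +$1105M, Securities −$211M, Foreign assets −$376M
  Liabilities: Checkable deposits +$518M
Monetary base = currency + reserves: −$149M + (+$1105M) = +$956 million.

+$956 million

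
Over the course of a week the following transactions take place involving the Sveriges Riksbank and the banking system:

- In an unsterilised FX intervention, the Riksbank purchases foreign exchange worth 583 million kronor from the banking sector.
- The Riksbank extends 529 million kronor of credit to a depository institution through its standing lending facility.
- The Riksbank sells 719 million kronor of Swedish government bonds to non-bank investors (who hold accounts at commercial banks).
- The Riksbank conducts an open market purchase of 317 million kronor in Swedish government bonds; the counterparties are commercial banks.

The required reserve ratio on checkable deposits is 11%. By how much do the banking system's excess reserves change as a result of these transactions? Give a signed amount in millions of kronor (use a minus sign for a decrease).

FX purchase 583 million kronor: reserves +583M, deposits 0.
Discount-window loan 529 million kronor: reserves +529M, deposits 0.
Asset sale (to non-banks) 719 million kronor: reserves −719M, deposits −719M.
OMO purchase (from banks) 317 million kronor: reserves +317M, deposits 0.
Totals: Δreserves = +710M, Δdeposits = −719M.
Δrequired reserves = 11% × −719M = −79.09M.
Δexcess reserves = Δreserves − Δrequired = +710M − (−79.09M) = +789.09 million.

+789.09 million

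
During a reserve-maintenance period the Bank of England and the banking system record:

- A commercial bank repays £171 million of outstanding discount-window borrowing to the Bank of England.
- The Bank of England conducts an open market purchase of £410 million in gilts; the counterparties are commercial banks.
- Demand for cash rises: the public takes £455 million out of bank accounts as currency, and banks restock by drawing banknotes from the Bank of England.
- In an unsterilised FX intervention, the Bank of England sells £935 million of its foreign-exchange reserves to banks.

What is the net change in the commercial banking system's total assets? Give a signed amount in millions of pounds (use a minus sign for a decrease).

-£626 million

Bank of England balance sheet:
  Assets:      Securities +£410M, Loans to banks −£171M, Foreign assets −£935M
  Liabilities: Bank reserves −£1151M, Currency in circulation +£455M
Commercial banking system:
  Assets:      Reserves at CB −£1151M, Securities −£410M, Foreign assets +£935M
  Liabilities: Checkable deposits −£455M, Borrowings from CB −£171M
Change in total bank assets = -£626 million.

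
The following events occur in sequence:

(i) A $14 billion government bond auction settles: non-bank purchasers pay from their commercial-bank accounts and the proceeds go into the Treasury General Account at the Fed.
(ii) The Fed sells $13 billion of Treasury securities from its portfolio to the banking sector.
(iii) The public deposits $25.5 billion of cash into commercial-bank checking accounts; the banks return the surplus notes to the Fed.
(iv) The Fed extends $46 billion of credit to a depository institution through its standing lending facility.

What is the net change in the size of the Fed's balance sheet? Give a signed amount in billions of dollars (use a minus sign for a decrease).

+$33 billion

Government account inflow $14 billion: only the composition of liabilities changes → 0.
OMO sale (to banks) $13 billion: a Fed asset is shed → −$13B.
Currency deposit $25.5 billion: only the composition of liabilities changes → 0.
Discount-window loan $46 billion: a Fed asset is acquired → +$46B.
Net: 0 − 13 + 0 + 46 = +$33 billion.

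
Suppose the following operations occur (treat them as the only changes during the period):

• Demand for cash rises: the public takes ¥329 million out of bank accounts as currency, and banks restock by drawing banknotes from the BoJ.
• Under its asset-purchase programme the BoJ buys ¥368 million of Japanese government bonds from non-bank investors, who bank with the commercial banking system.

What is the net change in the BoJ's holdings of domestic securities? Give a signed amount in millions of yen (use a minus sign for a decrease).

+¥368 million

Currency withdrawal ¥329 million: the BoJ's securities portfolio is untouched → 0.
Asset purchase (from non-banks) ¥368 million: securities added to the BoJ's portfolio → +¥368M.
Net: 0 + 368 = +¥368 million.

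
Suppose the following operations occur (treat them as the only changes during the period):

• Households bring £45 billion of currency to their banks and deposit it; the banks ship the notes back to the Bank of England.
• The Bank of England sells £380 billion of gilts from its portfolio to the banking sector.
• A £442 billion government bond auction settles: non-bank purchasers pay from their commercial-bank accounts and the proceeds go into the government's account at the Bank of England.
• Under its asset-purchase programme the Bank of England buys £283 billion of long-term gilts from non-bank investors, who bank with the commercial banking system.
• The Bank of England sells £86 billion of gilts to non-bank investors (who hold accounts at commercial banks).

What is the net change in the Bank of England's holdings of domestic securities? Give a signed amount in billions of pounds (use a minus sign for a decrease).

-£183 billion

Currency deposit £45 billion: the Bank of England's securities portfolio is untouched → 0.
OMO sale (to banks) £380 billion: securities removed from the Bank of England's portfolio → −£380B.
Government account inflow £442 billion: the Bank of England's securities portfolio is untouched → 0.
Asset purchase (from non-banks) £283 billion: securities added to the Bank of England's portfolio → +£283B.
Asset sale (to non-banks) £86 billion: securities removed from the Bank of England's portfolio → −£86B.
Net: 0 − 380 + 0 + 283 − 86 = -£183 billion.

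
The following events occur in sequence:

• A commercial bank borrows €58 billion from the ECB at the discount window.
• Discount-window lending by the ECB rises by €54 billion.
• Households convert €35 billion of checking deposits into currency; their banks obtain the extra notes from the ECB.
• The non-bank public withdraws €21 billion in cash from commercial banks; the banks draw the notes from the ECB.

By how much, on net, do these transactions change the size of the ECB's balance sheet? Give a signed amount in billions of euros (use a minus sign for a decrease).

ECB balance sheet:
  Assets:      Loans to banks +€112B
  Liabilities: Bank reserves +€56B, Currency in circulation +€56B
Change in total ECB assets = +€112 billion.

+€112 billion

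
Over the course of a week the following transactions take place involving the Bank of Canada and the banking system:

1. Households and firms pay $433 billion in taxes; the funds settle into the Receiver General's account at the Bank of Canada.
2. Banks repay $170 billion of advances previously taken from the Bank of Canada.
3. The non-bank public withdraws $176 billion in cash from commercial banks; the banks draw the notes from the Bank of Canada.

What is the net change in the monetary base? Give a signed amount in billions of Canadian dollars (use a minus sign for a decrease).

-$603 billion

Government account inflow $433 billion: reserves shift to a non-base liability → −$433B.
Discount-window repayment $170 billion: Bank of Canada balance sheet contracts → −$170B.
Currency withdrawal $176 billion: just a shift between currency and reserves — both are base money → 0.
Net: −433 − 170 + 0 = -$603 billion.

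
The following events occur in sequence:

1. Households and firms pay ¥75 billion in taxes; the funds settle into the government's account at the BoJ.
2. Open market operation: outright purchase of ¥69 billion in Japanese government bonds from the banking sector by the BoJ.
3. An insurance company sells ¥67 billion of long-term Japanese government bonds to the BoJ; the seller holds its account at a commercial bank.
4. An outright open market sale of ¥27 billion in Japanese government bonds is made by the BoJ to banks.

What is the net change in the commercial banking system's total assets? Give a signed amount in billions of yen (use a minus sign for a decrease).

BoJ balance sheet:
  Assets:      Securities +¥109B
  Liabilities: Bank reserves +¥34B, Government deposits +¥75B
Commercial banking system:
  Assets:      Reserves at CB +¥34B, Securities −¥42B
  Liabilities: Checkable deposits −¥8B
Change in total bank assets = -¥8 billion.

-¥8 billion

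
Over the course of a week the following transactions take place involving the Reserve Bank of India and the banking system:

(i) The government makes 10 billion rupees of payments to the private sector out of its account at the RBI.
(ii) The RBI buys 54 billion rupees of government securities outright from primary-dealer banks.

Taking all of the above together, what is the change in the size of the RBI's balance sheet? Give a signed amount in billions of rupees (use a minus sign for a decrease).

+54 billion

Government spending 10 billion rupees: only the composition of liabilities changes → 0.
OMO purchase (from banks) 54 billion rupees: an RBI asset is acquired → +54B.
Net: 0 + 54 = +54 billion.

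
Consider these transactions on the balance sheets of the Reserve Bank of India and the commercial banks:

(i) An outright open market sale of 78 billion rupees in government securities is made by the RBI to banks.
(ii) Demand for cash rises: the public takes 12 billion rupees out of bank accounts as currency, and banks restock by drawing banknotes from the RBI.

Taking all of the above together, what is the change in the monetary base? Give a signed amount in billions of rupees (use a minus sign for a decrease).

-78 billion

RBI balance sheet:
  Assets:      Securities −78B
  Liabilities: Bank reserves −90B, Currency in circulation +12B
Commercial banking system:
  Assets:      Reserves at CB −90B, Securities +78B
  Liabilities: Checkable deposits −12B
Monetary base = currency + reserves: +12B + (−90B) = -78 billion.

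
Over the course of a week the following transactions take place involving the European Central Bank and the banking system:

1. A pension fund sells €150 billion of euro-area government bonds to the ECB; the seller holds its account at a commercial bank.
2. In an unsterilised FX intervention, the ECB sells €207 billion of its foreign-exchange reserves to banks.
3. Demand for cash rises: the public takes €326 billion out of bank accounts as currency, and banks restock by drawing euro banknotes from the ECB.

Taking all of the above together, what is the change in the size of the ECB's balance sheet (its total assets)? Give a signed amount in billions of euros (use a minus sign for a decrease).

-€57 billion

Asset purchase (from non-banks) €150 billion: an ECB asset is acquired → +€150B.
FX sale €207 billion: an ECB asset is shed → −€207B.
Currency withdrawal €326 billion: only the composition of liabilities changes → 0.
Net: 150 − 207 + 0 = -€57 billion.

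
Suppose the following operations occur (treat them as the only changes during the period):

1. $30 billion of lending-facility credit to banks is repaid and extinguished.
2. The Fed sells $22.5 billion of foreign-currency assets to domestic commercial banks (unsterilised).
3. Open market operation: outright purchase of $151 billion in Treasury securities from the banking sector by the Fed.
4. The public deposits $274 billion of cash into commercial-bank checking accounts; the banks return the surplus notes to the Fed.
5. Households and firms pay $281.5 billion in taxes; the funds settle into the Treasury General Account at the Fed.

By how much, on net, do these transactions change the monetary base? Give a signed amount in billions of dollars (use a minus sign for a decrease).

-$183 billion

Discount-window repayment $30 billion: Fed balance sheet contracts → −$30B.
FX sale $22.5 billion: Fed balance sheet contracts → −$22.5B.
OMO purchase (from banks) $151 billion: Fed balance sheet expands → +$151B.
Currency deposit $274 billion: just a shift between currency and reserves — both are base money → 0.
Government account inflow $281.5 billion: reserves shift to a non-base liability → −$281.5B.
Net: −30 − 22.5 + 151 + 0 − 281.5 = -$183 billion.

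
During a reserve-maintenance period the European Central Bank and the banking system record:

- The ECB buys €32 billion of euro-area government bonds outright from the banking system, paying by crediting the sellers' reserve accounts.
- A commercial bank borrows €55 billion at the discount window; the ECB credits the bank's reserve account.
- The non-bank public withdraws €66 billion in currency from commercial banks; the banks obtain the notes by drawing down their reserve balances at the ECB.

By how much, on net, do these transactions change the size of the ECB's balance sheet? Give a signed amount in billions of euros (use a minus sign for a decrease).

+€87 billion

ECB balance sheet:
  Assets:      Securities +€32B, Loans to banks +€55B
  Liabilities: Bank reserves +€21B, Currency in circulation +€66B
Change in total ECB assets = +€87 billion.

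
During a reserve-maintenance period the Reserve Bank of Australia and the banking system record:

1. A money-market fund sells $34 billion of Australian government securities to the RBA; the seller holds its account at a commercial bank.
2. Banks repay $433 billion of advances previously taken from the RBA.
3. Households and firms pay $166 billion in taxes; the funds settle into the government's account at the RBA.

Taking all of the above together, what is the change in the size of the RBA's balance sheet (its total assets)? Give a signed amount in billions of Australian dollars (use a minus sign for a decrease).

-$399 billion

RBA balance sheet:
  Assets:      Securities +$34B, Loans to banks −$433B
  Liabilities: Bank reserves −$565B, Government deposits +$166B
Commercial banking system:
  Assets:      Reserves at CB −$565B
  Liabilities: Checkable deposits −$132B, Borrowings from CB −$433B
Change in total RBA assets = -$399 billion.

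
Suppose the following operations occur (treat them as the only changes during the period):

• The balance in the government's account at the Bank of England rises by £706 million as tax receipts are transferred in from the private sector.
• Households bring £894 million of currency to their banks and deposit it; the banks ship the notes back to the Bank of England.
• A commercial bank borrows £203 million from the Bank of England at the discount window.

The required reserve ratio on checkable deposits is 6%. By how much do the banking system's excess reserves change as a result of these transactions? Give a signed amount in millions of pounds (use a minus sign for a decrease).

+£379.72 million

Government account inflow £706 million: reserves −£706M, deposits −£706M.
Currency deposit £894 million: reserves +£894M, deposits +£894M.
Discount-window loan £203 million: reserves +£203M, deposits 0.
Totals: Δreserves = +£391M, Δdeposits = +£188M.
Δrequired reserves = 6% × +£188M = +£11.28M.
Δexcess reserves = Δreserves − Δrequired = +£391M − (+£11.28M) = +£379.72 million.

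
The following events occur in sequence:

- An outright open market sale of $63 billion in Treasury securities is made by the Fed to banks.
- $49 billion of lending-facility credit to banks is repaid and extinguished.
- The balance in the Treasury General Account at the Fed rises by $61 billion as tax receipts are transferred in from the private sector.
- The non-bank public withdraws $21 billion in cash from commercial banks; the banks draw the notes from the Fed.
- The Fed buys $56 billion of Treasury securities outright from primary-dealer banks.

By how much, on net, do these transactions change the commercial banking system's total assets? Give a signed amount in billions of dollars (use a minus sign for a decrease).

Fed balance sheet:
  Assets:      Securities −$7B, Loans to banks −$49B
  Liabilities: Bank reserves −$138B, Currency in circulation +$21B, Government deposits +$61B
Commercial banking system:
  Assets:      Reserves at CB −$138B, Securities +$7B
  Liabilities: Checkable deposits −$82B, Borrowings from CB −$49B
Change in total bank assets = -$131 billion.

-$131 billion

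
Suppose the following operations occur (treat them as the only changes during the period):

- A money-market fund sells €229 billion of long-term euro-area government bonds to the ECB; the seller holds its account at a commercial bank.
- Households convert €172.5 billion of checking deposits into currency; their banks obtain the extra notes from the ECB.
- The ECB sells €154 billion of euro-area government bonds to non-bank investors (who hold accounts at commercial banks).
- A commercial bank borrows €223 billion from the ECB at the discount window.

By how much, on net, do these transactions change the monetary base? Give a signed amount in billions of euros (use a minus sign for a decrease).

+€298 billion

Asset purchase (from non-banks) €229 billion: ECB balance sheet expands → +€229B.
Currency withdrawal €172.5 billion: just a shift between currency and reserves — both are base money → 0.
Asset sale (to non-banks) €154 billion: ECB balance sheet contracts → −€154B.
Discount-window loan €223 billion: ECB balance sheet expands → +€223B.
Net: 229 + 0 − 154 + 223 = +€298 billion.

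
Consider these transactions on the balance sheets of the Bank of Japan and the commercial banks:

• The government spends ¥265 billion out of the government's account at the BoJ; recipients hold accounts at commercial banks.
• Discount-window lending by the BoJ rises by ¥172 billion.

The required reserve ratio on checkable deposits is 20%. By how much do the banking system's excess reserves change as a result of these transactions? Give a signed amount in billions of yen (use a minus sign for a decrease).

Government spending ¥265 billion: reserves +¥265B, deposits +¥265B.
Discount-window loan ¥172 billion: reserves +¥172B, deposits 0.
Totals: Δreserves = +¥437B, Δdeposits = +¥265B.
Δrequired reserves = 20% × +¥265B = +¥53B.
Δexcess reserves = Δreserves − Δrequired = +¥437B − (+¥53B) = +¥384 billion.

+¥384 billion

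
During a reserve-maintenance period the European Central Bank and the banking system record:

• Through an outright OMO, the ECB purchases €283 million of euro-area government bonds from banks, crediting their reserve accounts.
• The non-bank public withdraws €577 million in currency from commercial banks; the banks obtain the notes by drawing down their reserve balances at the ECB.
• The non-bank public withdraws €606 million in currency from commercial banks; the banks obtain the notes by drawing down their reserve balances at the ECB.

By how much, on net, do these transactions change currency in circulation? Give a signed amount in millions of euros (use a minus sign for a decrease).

+€1183 million

ECB balance sheet:
  Assets:      Securities +€283M
  Liabilities: Bank reserves −€900M, Currency in circulation +€1183M
So the change in currency in circulation is +€1183 million.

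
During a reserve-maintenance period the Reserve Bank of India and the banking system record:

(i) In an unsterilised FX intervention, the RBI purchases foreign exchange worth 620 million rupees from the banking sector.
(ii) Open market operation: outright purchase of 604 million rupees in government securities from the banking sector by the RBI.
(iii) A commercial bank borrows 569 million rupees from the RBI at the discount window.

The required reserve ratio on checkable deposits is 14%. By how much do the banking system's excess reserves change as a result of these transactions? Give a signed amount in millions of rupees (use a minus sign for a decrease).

+1793 million

FX purchase 620 million rupees: reserves +620M, deposits 0.
OMO purchase (from banks) 604 million rupees: reserves +604M, deposits 0.
Discount-window loan 569 million rupees: reserves +569M, deposits 0.
Totals: Δreserves = +1793M, Δdeposits = 0.
Δrequired reserves = 14% × 0 = 0.
Δexcess reserves = Δreserves − Δrequired = +1793M − (0) = +1793 million.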